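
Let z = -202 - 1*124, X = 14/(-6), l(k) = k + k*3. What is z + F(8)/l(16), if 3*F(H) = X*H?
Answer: -23479/72 ≈ -326.10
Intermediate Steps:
l(k) = 4*k (l(k) = k + 3*k = 4*k)
X = -7/3 (X = 14*(-⅙) = -7/3 ≈ -2.3333)
z = -326 (z = -202 - 124 = -326)
F(H) = -7*H/9 (F(H) = (-7*H/3)/3 = -7*H/9)
z + F(8)/l(16) = -326 + (-7/9*8)/((4*16)) = -326 - 56/9/64 = -326 + (1/64)*(-56/9) = -326 - 7/72 = -23479/72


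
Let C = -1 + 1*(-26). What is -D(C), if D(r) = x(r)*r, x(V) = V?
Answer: -729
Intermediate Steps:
C = -27 (C = -1 - 26 = -27)
D(r) = r² (D(r) = r*r = r²)
-D(C) = -1*(-27)² = -1*729 = -729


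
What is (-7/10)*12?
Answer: -42/5 ≈ -8.4000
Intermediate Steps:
(-7/10)*12 = ((⅒)*(-7))*12 = -7/10*12 = -42/5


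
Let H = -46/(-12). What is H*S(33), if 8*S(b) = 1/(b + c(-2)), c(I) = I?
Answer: 23/1488 ≈ 0.015457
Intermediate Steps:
S(b) = 1/(8*(-2 + b)) (S(b) = 1/(8*(b - 2)) = 1/(8*(-2 + b)))
H = 23/6 (H = -46*(-1/12) = 23/6 ≈ 3.8333)
H*S(33) = 23*(1/(8*(-2 + 33)))/6 = 23*((⅛)/31)/6 = 23*((⅛)*(1/31))/6 = (23/6)*(1/248) = 23/1488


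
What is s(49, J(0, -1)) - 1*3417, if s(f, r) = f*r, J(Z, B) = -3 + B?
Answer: -3613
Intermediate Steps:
s(49, J(0, -1)) - 1*3417 = 49*(-3 - 1) - 1*3417 = 49*(-4) - 3417 = -196 - 3417 = -3613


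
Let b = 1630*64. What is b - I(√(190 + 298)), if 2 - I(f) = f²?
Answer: 104806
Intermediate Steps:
I(f) = 2 - f²
b = 104320
b - I(√(190 + 298)) = 104320 - (2 - (√(190 + 298))²) = 104320 - (2 - (√488)²) = 104320 - (2 - (2*√122)²) = 104320 - (2 - 1*488) = 104320 - (2 - 488) = 104320 - 1*(-486) = 104320 + 486 = 104806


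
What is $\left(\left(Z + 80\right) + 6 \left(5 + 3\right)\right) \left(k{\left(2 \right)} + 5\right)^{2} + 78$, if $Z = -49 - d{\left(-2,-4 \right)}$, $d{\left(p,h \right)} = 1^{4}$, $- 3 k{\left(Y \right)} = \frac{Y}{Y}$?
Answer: $\frac{5330}{3} \approx 1776.7$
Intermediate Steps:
$k{\left(Y \right)} = - \frac{1}{3}$ ($k{\left(Y \right)} = - \frac{Y \frac{1}{Y}}{3} = \left(- \frac{1}{3}\right) 1 = - \frac{1}{3}$)
$d{\left(p,h \right)} = 1$
$Z = -50$ ($Z = -49 - 1 = -50$)
$\left(\left(Z + 80\right) + 6 \left(5 + 3\right)\right) \left(k{\left(2 \right)} + 5\right)^{2} + 78 = \left(\left(-50 + 80\right) + 6 \left(5 + 3\right)\right) \left(- \frac{1}{3} + 5\right)^{2} + 78 = \left(30 + 6 \cdot 8\right) \left(\frac{14}{3}\right)^{2} + 78 = \left(30 + 48\right) \frac{196}{9} + 78 = 78 \cdot \frac{196}{9} + 78 = \frac{5096}{3} + 78 = \frac{5330}{3}$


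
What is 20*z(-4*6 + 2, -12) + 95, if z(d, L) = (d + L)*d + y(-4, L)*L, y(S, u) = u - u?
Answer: 15055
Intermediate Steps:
y(S, u) = 0
z(d, L) = d*(L + d) (z(d, L) = (d + L)*d + 0*L = (L + d)*d + 0 = d*(L + d) + 0 = d*(L + d))
20*z(-4*6 + 2, -12) + 95 = 20*((-4*6 + 2)*(-12 + (-4*6 + 2))) + 95 = 20*((-24 + 2)*(-12 + (-24 + 2))) + 95 = 20*(-22*(-12 - 22)) + 95 = 20*(-22*(-34)) + 95 = 20*748 + 95 = 14960 + 95 = 15055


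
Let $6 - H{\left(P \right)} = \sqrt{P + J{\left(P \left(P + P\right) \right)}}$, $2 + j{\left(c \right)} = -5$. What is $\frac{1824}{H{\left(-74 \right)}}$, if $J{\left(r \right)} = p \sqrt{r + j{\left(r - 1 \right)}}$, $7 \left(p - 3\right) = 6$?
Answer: $\frac{1824}{6 - \sqrt{-74 + \frac{27 \sqrt{10945}}{7}}} \approx -150.09$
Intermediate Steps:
$j{\left(c \right)} = -7$ ($j{\left(c \right)} = -2 - 5 = -7$)
$p = \frac{27}{7}$ ($p = 3 + \frac{1}{7} \cdot 6 = 3 + \frac{6}{7} = \frac{27}{7} \approx 3.8571$)
$J{\left(r \right)} = \frac{27 \sqrt{-7 + r}}{7}$ ($J{\left(r \right)} = \frac{27 \sqrt{r - 7}}{7} = \frac{27 \sqrt{-7 + r}}{7}$)
$H{\left(P \right)} = 6 - \sqrt{P + \frac{27 \sqrt{-7 + 2 P^{2}}}{7}}$ ($H{\left(P \right)} = 6 - \sqrt{P + \frac{27 \sqrt{-7 + P \left(P + P\right)}}{7}} = 6 - \sqrt{P + \frac{27 \sqrt{-7 + P 2 P}}{7}} = 6 - \sqrt{P + \frac{27 \sqrt{-7 + 2 P^{2}}}{7}}$)
$\frac{1824}{H{\left(-74 \right)}} = \frac{1824}{6 - \frac{\sqrt{49 \left(-74\right) + 189 \sqrt{-7 + 2 \left(-74\right)^{2}}}}{7}} = \frac{1824}{6 - \frac{\sqrt{-3626 + 189 \sqrt{-7 + 2 \cdot 5476}}}{7}} = \frac{1824}{6 - \frac{\sqrt{-3626 + 189 \sqrt{-7 + 10952}}}{7}} = \frac{1824}{6 - \frac{\sqrt{-3626 + 189 \sqrt{10945}}}{7}}$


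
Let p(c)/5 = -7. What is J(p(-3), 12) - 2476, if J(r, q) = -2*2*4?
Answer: -2492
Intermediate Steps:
p(c) = -35 (p(c) = 5*(-7) = -35)
J(r, q) = -16 (J(r, q) = -4*4 = -16)
J(p(-3), 12) - 2476 = -16 - 2476 = -2492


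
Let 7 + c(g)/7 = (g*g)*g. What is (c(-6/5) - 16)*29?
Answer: -279473/125 ≈ -2235.8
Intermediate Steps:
c(g) = -49 + 7*g³ (c(g) = -49 + 7*((g*g)*g) = -49 + 7*(g²*g) = -49 + 7*g³)
(c(-6/5) - 16)*29 = ((-49 + 7*(-6/5)³) - 16)*29 = ((-49 + 7*(-216/125)) - 16)*29 = ((-49 - 1512/125) - 16)*29 = (-7637/125 - 16)*29 = -9637/125*29 = -279473/125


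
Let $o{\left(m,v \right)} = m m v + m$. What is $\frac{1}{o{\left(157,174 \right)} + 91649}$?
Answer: $\frac{1}{4380732} \approx 2.2827 \cdot 10^{-7}$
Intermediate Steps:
$o{\left(m,v \right)} = m + v m^{2}$ ($o{\left(m,v \right)} = m^{2} v + m = v m^{2} + m = m + v m^{2}$)
$\frac{1}{o{\left(157,174 \right)} + 91649} = \frac{1}{157 \left(1 + 157 \cdot 174\right) + 91649} = \frac{1}{157 \left(1 + 27318\right) + 91649} = \frac{1}{157 \cdot 27319 + 91649} = \frac{1}{4289083 + 91649} = \frac{1}{4380732}$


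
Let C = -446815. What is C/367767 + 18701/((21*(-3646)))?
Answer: -13696149319/9386149374 ≈ -1.4592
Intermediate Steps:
C/367767 + 18701/((21*(-3646))) = -446815/367767 + 18701/((21*(-3646))) = -446815*1/367767 + 18701/(-76566) = -446815/367767 + 18701*(-1/76566) = -446815/367767 - 18701/76566 = -13696149319/9386149374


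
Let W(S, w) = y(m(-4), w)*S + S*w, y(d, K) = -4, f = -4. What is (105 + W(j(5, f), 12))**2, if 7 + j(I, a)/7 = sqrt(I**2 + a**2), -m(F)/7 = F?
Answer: 210945 - 32144*sqrt(41) ≈ 5123.0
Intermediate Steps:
m(F) = -7*F
j(I, a) = -49 + 7*sqrt(I**2 + a**2)
W(S, w) = -4*S + S*w
(105 + W(j(5, f), 12))**2 = (105 + (-49 + 7*sqrt(5**2 + (-4)**2))*(-4 + 12))**2 = (105 + (-49 + 7*sqrt(25 + 16))*8)**2 = (105 + (-49 + 7*sqrt(41))*8)**2 = (105 + (-392 + 56*sqrt(41)))**2 = (-287 + 56*sqrt(41))**2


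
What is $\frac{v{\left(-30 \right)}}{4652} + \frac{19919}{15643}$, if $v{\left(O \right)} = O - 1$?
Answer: $\frac{92178255}{72771236} \approx 1.2667$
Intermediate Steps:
$v{\left(O \right)} = -1 + O$ ($v{\left(O \right)} = O - 1 = -1 + O$)
$\frac{v{\left(-30 \right)}}{4652} + \frac{19919}{15643} = \frac{-1 - 30}{4652} + \frac{19919}{15643} = \left(-31\right) \frac{1}{4652} + 19919 \cdot \frac{1}{15643} = - \frac{31}{4652} + \frac{19919}{15643} = \frac{92178255}{72771236}$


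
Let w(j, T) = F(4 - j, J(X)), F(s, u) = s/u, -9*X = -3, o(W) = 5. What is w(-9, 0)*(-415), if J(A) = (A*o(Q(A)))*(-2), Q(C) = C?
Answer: 3237/2 ≈ 1618.5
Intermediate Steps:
X = ⅓ (X = -⅑*(-3) = ⅓ ≈ 0.33333)
J(A) = -10*A (J(A) = (A*5)*(-2) = (5*A)*(-2) = -10*A)
w(j, T) = -6/5 + 3*j/10 (w(j, T) = (4 - j)/((-10*⅓)) = (4 - j)/(-10/3) = (4 - j)*(-3/10) = -6/5 + 3*j/10)
w(-9, 0)*(-415) = (-6/5 + (3/10)*(-9))*(-415) = (-6/5 - 27/10)*(-415) = -39/10*(-415) = 3237/2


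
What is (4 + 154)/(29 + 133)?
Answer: 79/81 ≈ 0.97531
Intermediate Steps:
(4 + 154)/(29 + 133) = 158/162 = (1/162)*158 = 79/81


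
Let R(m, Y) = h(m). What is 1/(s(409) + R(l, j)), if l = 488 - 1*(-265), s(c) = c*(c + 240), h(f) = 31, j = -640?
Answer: 1/265472 ≈ 3.7669e-6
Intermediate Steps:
s(c) = c*(240 + c)
l = 753 (l = 488 + 265 = 753)
R(m, Y) = 31
1/(s(409) + R(l, j)) = 1/(409*(240 + 409) + 31) = 1/(409*649 + 31) = 1/(265441 + 31) = 1/265472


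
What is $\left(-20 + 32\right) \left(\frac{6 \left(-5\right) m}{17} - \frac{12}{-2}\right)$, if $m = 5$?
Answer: $- \frac{576}{17} \approx -33.882$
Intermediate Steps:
$\left(-20 + 32\right) \left(\frac{6 \left(-5\right) m}{17} - \frac{12}{-2}\right) = \left(-20 + 32\right) \left(\frac{6 \left(-5\right) 5}{17} - \frac{12}{-2}\right) = 12 \left(\left(-30\right) 5 \cdot \frac{1}{17} - -6\right) = 12 \left(\left(-150\right) \frac{1}{17} + 6\right) = 12 \left(- \frac{150}{17} + 6\right) = 12 \left(- \frac{48}{17}\right) = - \frac{576}{17}$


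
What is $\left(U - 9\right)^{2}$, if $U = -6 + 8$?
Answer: $49$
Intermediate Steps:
$U = 2$
$\left(U - 9\right)^{2} = \left(2 - 9\right)^{2} = \left(-7\right)^{2} = 49$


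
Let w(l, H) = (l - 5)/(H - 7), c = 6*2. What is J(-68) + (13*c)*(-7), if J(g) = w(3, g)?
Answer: -81898/75 ≈ -1092.0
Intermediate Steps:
c = 12
w(l, H) = (-5 + l)/(-7 + H)
J(g) = -2/(-7 + g) (J(g) = (-5 + 3)/(-7 + g) = -2/(-7 + g))
J(-68) + (13*c)*(-7) = -2/(-7 - 68) + (13*12)*(-7) = -2/(-75) + 156*(-7) = -2*(-1/75) - 1092 = 2/75 - 1092 = -81898/75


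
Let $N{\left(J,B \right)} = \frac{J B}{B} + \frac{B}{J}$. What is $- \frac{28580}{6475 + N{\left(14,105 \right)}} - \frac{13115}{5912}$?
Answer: $- \frac{508333115}{76814616} \approx -6.6177$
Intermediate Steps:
$N{\left(J,B \right)} = J + \frac{B}{J}$ ($N{\left(J,B \right)} = \frac{B J}{B} + \frac{B}{J} = J + \frac{B}{J}$)
$- \frac{28580}{6475 + N{\left(14,105 \right)}} - \frac{13115}{5912} = - \frac{28580}{6475 + \left(14 + \frac{105}{14}\right)} - \frac{13115}{5912} = - \frac{28580}{6475 + \left(14 + 105 \cdot \frac{1}{14}\right)} - \frac{13115}{5912} = - \frac{28580}{6475 + \left(14 + \frac{15}{2}\right)} - \frac{13115}{5912} = - \frac{28580}{6475 + \frac{43}{2}} - \frac{13115}{5912} = - \frac{28580}{\frac{12993}{2}} - \frac{13115}{5912} = \left(-28580\right) \frac{2}{12993} - \frac{13115}{5912} = - \frac{57160}{12993} - \frac{13115}{5912} = - \frac{508333115}{76814616}$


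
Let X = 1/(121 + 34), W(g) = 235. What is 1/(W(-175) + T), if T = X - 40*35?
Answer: -155/180574 ≈ -0.00085837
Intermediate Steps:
X = 1/155 ≈ 0.0064516
T = -216999/155 (T = 1/155 - 40*35 = 1/155 - 1400 = -216999/155 ≈ -1400.0)
1/(W(-175) + T) = 1/(235 - 216999/155) = 1/(-180574/155) = -155/180574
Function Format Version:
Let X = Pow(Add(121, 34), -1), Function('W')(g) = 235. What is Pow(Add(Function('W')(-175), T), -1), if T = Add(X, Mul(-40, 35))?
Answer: Rational(-155, 180574) ≈ -0.00085837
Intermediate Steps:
X = Rational(1, 155) (X = Pow(155, -1) = Rational(1, 155) ≈ 0.0064516)
T = Rational(-216999, 155) (T = Add(Rational(1, 155), Mul(-40, 35)) = Add(Rational(1, 155), -1400) = Rational(-216999, 155) ≈ -1400.0)
Pow(Add(Function('W')(-175), T), -1) = Pow(Add(235, Rational(-216999, 155)), -1) = Pow(Rational(-180574, 155), -1) = Rational(-155, 180574)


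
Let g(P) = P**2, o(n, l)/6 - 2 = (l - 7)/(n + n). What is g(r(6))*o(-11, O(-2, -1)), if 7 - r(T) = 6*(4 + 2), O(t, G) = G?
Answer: 131196/11 ≈ 11927.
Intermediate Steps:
o(n, l) = 12 + 3*(-7 + l)/n (o(n, l) = 12 + 6*((l - 7)/(n + n)) = 12 + 6*((-7 + l)/((2*n))) = 12 + 6*((-7 + l)*(1/(2*n))) = 12 + 6*((-7 + l)/(2*n)) = 12 + 3*(-7 + l)/n)
r(T) = -29 (r(T) = 7 - 6*(4 + 2) = 7 - 6*6 = 7 - 1*36 = 7 - 36 = -29)
g(r(6))*o(-11, O(-2, -1)) = (-29)**2*(3*(-7 - 1 + 4*(-11))/(-11)) = 841*(3*(-1/11)*(-7 - 1 - 44)) = 841*(3*(-1/11)*(-52)) = 841*(156/11) = 131196/11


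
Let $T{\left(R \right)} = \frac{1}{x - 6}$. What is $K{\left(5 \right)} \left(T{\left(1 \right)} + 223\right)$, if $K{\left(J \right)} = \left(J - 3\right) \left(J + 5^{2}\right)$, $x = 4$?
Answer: $13350$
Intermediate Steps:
$K{\left(J \right)} = \left(-3 + J\right) \left(25 + J\right)$ ($K{\left(J \right)} = \left(-3 + J\right) \left(J + 25\right) = \left(-3 + J\right) \left(25 + J\right)$)
$T{\left(R \right)} = - \frac{1}{2}$ ($T{\left(R \right)} = \frac{1}{4 - 6} = \frac{1}{-2} = - \frac{1}{2}$)
$K{\left(5 \right)} \left(T{\left(1 \right)} + 223\right) = \left(-75 + 5^{2} + 22 \cdot 5\right) \left(- \frac{1}{2} + 223\right) = \left(-75 + 25 + 110\right) \frac{445}{2} = 60 \cdot \frac{445}{2} = 13350$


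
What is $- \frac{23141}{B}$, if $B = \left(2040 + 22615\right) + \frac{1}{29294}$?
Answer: $- \frac{677892454}{722243571} \approx -0.93859$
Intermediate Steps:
$B = \frac{722243571}{29294}$ ($B = 24655 + \frac{1}{29294} = \frac{722243571}{29294} \approx 24655.0$)
$- \frac{23141}{B} = - \frac{23141}{\frac{722243571}{29294}} = \left(-23141\right) \frac{29294}{722243571} = - \frac{677892454}{722243571}$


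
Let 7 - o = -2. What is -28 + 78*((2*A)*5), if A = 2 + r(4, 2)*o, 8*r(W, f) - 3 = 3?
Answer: 6797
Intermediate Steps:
o = 9 (o = 7 - 1*(-2) = 7 + 2 = 9)
r(W, f) = ¾ (r(W, f) = 3/8 + (⅛)*3 = 3/8 + 3/8 = ¾)
A = 35/4 (A = 2 + (¾)*9 = 2 + 27/4 = 35/4 ≈ 8.7500)
-28 + 78*((2*A)*5) = -28 + 78*((2*(35/4))*5) = -28 + 78*((35/2)*5) = -28 + 78*(175/2) = -28 + 6825 = 6797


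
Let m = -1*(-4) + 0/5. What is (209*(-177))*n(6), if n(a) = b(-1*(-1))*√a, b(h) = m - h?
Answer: -110979*√6 ≈ -2.7184e+5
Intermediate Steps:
m = 4 (m = 4 + 0*(⅕) = 4 + 0 = 4)
b(h) = 4 - h
n(a) = 3*√a (n(a) = (4 - (-1)*(-1))*√a = (4 - 1*1)*√a = (4 - 1)*√a = 3*√a)
(209*(-177))*n(6) = (209*(-177))*(3*√6) = -110979*√6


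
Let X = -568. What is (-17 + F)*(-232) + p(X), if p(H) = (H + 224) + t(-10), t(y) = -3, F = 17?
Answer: -347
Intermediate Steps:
p(H) = 221 + H (p(H) = (H + 224) - 3 = (224 + H) - 3 = 221 + H)
(-17 + F)*(-232) + p(X) = (-17 + 17)*(-232) + (221 - 568) = 0*(-232) - 347 = 0 - 347 = -347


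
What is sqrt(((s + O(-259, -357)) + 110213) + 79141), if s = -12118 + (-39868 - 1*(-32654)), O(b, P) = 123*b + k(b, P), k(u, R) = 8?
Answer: sqrt(138173) ≈ 371.72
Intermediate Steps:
O(b, P) = 8 + 123*b (O(b, P) = 123*b + 8 = 8 + 123*b)
s = -19332 (s = -12118 + (-39868 + 32654) = -12118 - 7214 = -19332)
sqrt(((s + O(-259, -357)) + 110213) + 79141) = sqrt(((-19332 + (8 + 123*(-259))) + 110213) + 79141) = sqrt(((-19332 + (8 - 31857)) + 110213) + 79141) = sqrt(((-19332 - 31849) + 110213) + 79141) = sqrt((-51181 + 110213) + 79141) = sqrt(59032 + 79141) = sqrt(138173)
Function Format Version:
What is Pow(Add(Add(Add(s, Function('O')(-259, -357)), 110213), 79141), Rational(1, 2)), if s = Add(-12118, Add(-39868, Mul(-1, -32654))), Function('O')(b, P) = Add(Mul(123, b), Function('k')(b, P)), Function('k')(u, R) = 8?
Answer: Pow(138173, Rational(1, 2)) ≈ 371.72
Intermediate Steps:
Function('O')(b, P) = Add(8, Mul(123, b)) (Function('O')(b, P) = Add(Mul(123, b), 8) = Add(8, Mul(123, b)))
s = -19332 (s = Add(-12118, Add(-39868, 32654)) = Add(-12118, -7214) = -19332)
Pow(Add(Add(Add(s, Function('O')(-259, -357)), 110213), 79141), Rational(1, 2)) = Pow(Add(Add(Add(-19332, Add(8, Mul(123, -259))), 110213), 79141), Rational(1, 2)) = Pow(Add(Add(Add(-19332, Add(8, -31857)), 110213), 79141), Rational(1, 2)) = Pow(Add(Add(Add(-19332, -31849), 110213), 79141), Rational(1, 2)) = Pow(Add(Add(-51181, 110213), 79141), Rational(1, 2)) = Pow(Add(59032, 79141), Rational(1, 2)) = Pow(138173, Rational(1, 2))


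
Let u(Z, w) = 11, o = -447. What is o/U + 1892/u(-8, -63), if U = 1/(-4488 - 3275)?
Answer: 3470233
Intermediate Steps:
U = -1/7763 (U = 1/(-7763) = -1/7763 ≈ -0.00012882)
o/U + 1892/u(-8, -63) = -447/(-1/7763) + 1892/11 = -447*(-7763) + 1892*(1/11) = 3470061 + 172 = 3470233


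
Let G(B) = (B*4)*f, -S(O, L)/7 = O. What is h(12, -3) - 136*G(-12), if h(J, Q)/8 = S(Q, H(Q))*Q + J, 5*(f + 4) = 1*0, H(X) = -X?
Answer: -26520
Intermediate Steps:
S(O, L) = -7*O
f = -4 (f = -4 + (1*0)/5 = -4 + (1/5)*0 = -4 + 0 = -4)
h(J, Q) = -56*Q**2 + 8*J (h(J, Q) = 8*((-7*Q)*Q + J) = 8*(-7*Q**2 + J) = 8*(J - 7*Q**2) = -56*Q**2 + 8*J)
G(B) = -16*B (G(B) = (B*4)*(-4) = (4*B)*(-4) = -16*B)
h(12, -3) - 136*G(-12) = (-56*(-3)**2 + 8*12) - (-2176)*(-12) = (-56*9 + 96) - 136*192 = (-504 + 96) - 26112 = -408 - 26112 = -26520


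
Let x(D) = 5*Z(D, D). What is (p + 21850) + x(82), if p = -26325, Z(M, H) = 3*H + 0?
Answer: -3245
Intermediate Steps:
Z(M, H) = 3*H
x(D) = 15*D (x(D) = 5*(3*D) = 15*D)
(p + 21850) + x(82) = (-26325 + 21850) + 15*82 = -4475 + 1230 = -3245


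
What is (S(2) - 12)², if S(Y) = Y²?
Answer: 64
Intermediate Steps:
(S(2) - 12)² = (2² - 12)² = (4 - 12)² = (-8)² = 64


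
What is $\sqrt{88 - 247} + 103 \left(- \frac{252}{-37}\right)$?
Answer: $\frac{25956}{37} + i \sqrt{159} \approx 701.51 + 12.61 i$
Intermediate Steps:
$\sqrt{88 - 247} + 103 \left(- \frac{252}{-37}\right) = \sqrt{-159} + 103 \left(\left(-252\right) \left(- \frac{1}{37}\right)\right) = i \sqrt{159} + 103 \cdot \frac{252}{37} = i \sqrt{159} + \frac{25956}{37} = \frac{25956}{37} + i \sqrt{159}$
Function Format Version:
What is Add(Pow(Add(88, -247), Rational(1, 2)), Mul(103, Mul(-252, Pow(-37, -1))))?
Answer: Add(Rational(25956, 37), Mul(I, Pow(159, Rational(1, 2)))) ≈ Add(701.51, Mul(12.610, I))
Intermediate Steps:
Add(Pow(Add(88, -247), Rational(1, 2)), Mul(103, Mul(-252, Pow(-37, -1)))) = Add(Pow(-159, Rational(1, 2)), Mul(103, Mul(-252, Rational(-1, 37)))) = Add(Mul(I, Pow(159, Rational(1, 2))), Mul(103, Rational(252, 37))) = Add(Mul(I, Pow(159, Rational(1, 2))), Rational(25956, 37)) = Add(Rational(25956, 37), Mul(I, Pow(159, Rational(1, 2))))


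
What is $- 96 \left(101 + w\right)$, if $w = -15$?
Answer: $-8256$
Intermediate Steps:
$- 96 \left(101 + w\right) = - 96 \left(101 - 15\right) = \left(-96\right) 86 = -8256$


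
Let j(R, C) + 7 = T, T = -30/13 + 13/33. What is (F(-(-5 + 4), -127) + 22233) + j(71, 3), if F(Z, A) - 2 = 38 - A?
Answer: 9605776/429 ≈ 22391.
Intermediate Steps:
F(Z, A) = 40 - A (F(Z, A) = 2 + (38 - A) = 40 - A)
T = -821/429 (T = -30*1/13 + 13*(1/33) = -30/13 + 13/33 = -821/429 ≈ -1.9138)
j(R, C) = -3824/429 (j(R, C) = -7 - 821/429 = -3824/429)
(F(-(-5 + 4), -127) + 22233) + j(71, 3) = ((40 - 1*(-127)) + 22233) - 3824/429 = ((40 + 127) + 22233) - 3824/429 = (167 + 22233) - 3824/429 = 22400 - 3824/429 = 9605776/429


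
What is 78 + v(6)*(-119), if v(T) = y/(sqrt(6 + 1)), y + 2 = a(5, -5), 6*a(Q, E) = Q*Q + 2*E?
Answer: 78 - 17*sqrt(7)/2 ≈ 55.511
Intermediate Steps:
a(Q, E) = E/3 + Q**2/6 (a(Q, E) = (Q*Q + 2*E)/6 = (Q**2 + 2*E)/6 = E/3 + Q**2/6)
y = 1/2 (y = -2 + ((1/3)*(-5) + (1/6)*5**2) = -2 + (-5/3 + (1/6)*25) = -2 + (-5/3 + 25/6) = -2 + 5/2 = 1/2 ≈ 0.50000)
v(T) = sqrt(7)/14 (v(T) = 1/(2*(sqrt(6 + 1))) = 1/(2*(sqrt(7))) = (sqrt(7)/7)/2 = sqrt(7)/14)
78 + v(6)*(-119) = 78 + (sqrt(7)/14)*(-119) = 78 - 17*sqrt(7)/2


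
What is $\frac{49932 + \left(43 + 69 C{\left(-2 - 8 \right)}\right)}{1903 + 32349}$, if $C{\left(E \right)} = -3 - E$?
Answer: $\frac{25229}{17126} \approx 1.4731$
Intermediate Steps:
$\frac{49932 + \left(43 + 69 C{\left(-2 - 8 \right)}\right)}{1903 + 32349} = \frac{49932 + \left(43 + 69 \left(-3 - \left(-2 - 8\right)\right)\right)}{1903 + 32349} = \frac{49932 + \left(43 + 69 \left(-3 - \left(-2 - 8\right)\right)\right)}{34252} = \left(49932 + \left(43 + 69 \left(-3 - -10\right)\right)\right) \frac{1}{34252} = \left(49932 + \left(43 + 69 \left(-3 + 10\right)\right)\right) \frac{1}{34252} = \left(49932 + \left(43 + 69 \cdot 7\right)\right) \frac{1}{34252} = \left(49932 + \left(43 + 483\right)\right) \frac{1}{34252} = \left(49932 + 526\right) \frac{1}{34252} = 50458 \cdot \frac{1}{34252} = \frac{25229}{17126}$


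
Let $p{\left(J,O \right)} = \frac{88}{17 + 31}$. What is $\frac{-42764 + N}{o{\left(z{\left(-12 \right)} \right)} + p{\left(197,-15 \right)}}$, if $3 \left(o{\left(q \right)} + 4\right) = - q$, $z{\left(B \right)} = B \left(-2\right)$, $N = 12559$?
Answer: $\frac{181230}{61} \approx 2971.0$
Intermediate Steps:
$z{\left(B \right)} = - 2 B$
$o{\left(q \right)} = -4 - \frac{q}{3}$ ($o{\left(q \right)} = -4 + \frac{\left(-1\right) q}{3} = -4 - \frac{q}{3}$)
$p{\left(J,O \right)} = \frac{11}{6}$ ($p{\left(J,O \right)} = \frac{88}{48} = 88 \cdot \frac{1}{48} = \frac{11}{6}$)
$\frac{-42764 + N}{o{\left(z{\left(-12 \right)} \right)} + p{\left(197,-15 \right)}} = \frac{-42764 + 12559}{\left(-4 - \frac{\left(-2\right) \left(-12\right)}{3}\right) + \frac{11}{6}} = - \frac{30205}{\left(-4 - 8\right) + \frac{11}{6}} = - \frac{30205}{-12 + \frac{11}{6}} = - \frac{30205}{- \frac{61}{6}} = \left(-30205\right) \left(- \frac{6}{61}\right) = \frac{181230}{61}$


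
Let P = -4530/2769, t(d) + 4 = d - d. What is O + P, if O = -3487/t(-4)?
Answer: 3212461/3692 ≈ 870.11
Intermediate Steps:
t(d) = -4 (t(d) = -4 + (d - d) = -4 + 0 = -4)
P = -1510/923 (P = -4530*1/2769 = -1510/923 ≈ -1.6360)
O = 3487/4 (O = -3487/(-4) = -3487*(-¼) = 3487/4 ≈ 871.75)
O + P = 3487/4 - 1510/923 = 3212461/3692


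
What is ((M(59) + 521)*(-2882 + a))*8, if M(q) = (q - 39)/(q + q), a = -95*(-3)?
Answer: -638841224/59 ≈ -1.0828e+7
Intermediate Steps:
a = 285
M(q) = (-39 + q)/(2*q) (M(q) = (-39 + q)/((2*q)) = (-39 + q)*(1/(2*q)) = (-39 + q)/(2*q))
((M(59) + 521)*(-2882 + a))*8 = (((½)*(-39 + 59)/59 + 521)*(-2882 + 285))*8 = (((½)*(1/59)*20 + 521)*(-2597))*8 = ((10/59 + 521)*(-2597))*8 = ((30749/59)*(-2597))*8 = -79855153/59*8 = -638841224/59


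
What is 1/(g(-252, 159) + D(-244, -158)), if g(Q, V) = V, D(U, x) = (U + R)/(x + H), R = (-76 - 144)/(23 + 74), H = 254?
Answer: 582/91045 ≈ 0.0063924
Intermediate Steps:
R = -220/97 ≈ -2.2680
D(U, x) = (-220/97 + U)/(254 + x) (D(U, x) = (U - 220/97)/(x + 254) = (-220/97 + U)/(254 + x))
1/(g(-252, 159) + D(-244, -158)) = 1/(159 + (-220/97 - 244)/(254 - 158)) = 1/(159 - 23888/97/96) = 1/(159 + (1/96)*(-23888/97)) = 1/(159 - 1493/582) = 1/(91045/582) = 582/91045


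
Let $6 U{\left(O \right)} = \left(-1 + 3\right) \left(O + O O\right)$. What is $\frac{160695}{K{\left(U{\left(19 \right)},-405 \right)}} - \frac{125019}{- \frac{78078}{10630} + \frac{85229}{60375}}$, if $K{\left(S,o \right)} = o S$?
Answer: $\frac{4572742171826071}{217054573860} \approx 21067.0$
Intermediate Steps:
$U{\left(O \right)} = \frac{O}{3} + \frac{O^{2}}{3}$ ($U{\left(O \right)} = \frac{\left(-1 + 3\right) \left(O + O O\right)}{6} = \frac{2 \left(O + O^{2}\right)}{6} = \frac{2 O + 2 O^{2}}{6} = \frac{O}{3} + \frac{O^{2}}{3}$)
$K{\left(S,o \right)} = S o$
$\frac{160695}{K{\left(U{\left(19 \right)},-405 \right)}} - \frac{125019}{- \frac{78078}{10630} + \frac{85229}{60375}} = \frac{160695}{\frac{1}{3} \cdot 19 \left(1 + 19\right) \left(-405\right)} - \frac{125019}{- \frac{78078}{10630} + \frac{85229}{60375}} = \frac{160695}{\frac{1}{3} \cdot 19 \cdot 20 \left(-405\right)} - \frac{125019}{\left(-78078\right) \frac{1}{10630} + 85229 \cdot \frac{1}{60375}} = \frac{160695}{\frac{380}{3} \left(-405\right)} - \frac{125019}{- \frac{39039}{5315} + \frac{85229}{60375}} = \frac{160695}{-51300} - \frac{125019}{- \frac{380797498}{64178625}} = 160695 \left(- \frac{1}{51300}\right) - - \frac{8023547518875}{380797498} = - \frac{3571}{1140} + \frac{8023547518875}{380797498} = \frac{4572742171826071}{217054573860}$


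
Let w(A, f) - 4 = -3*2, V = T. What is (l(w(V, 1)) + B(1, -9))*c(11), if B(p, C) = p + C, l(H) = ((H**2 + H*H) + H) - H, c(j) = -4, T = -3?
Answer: 0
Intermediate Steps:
V = -3
w(A, f) = -2 (w(A, f) = 4 - 3*2 = 4 - 6 = -2)
l(H) = 2*H**2 (l(H) = ((H**2 + H**2) + H) - H = (2*H**2 + H) - H = (H + 2*H**2) - H = 2*H**2)
B(p, C) = C + p
(l(w(V, 1)) + B(1, -9))*c(11) = (2*(-2)**2 + (-9 + 1))*(-4) = (2*4 - 8)*(-4) = (8 - 8)*(-4) = 0*(-4) = 0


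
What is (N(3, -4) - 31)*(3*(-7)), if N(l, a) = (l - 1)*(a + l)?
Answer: 693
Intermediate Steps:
N(l, a) = (-1 + l)*(a + l)
(N(3, -4) - 31)*(3*(-7)) = ((3² - 1*(-4) - 1*3 - 4*3) - 31)*(3*(-7)) = ((9 + 4 - 3 - 12) - 31)*(-21) = (-2 - 31)*(-21) = -33*(-21) = 693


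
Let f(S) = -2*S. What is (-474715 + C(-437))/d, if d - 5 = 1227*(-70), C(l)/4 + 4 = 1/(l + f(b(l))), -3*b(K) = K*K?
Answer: 36139087265/6538029979 ≈ 5.5275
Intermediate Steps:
b(K) = -K²/3 (b(K) = -K*K/3 = -K²/3)
C(l) = -16 + 4/(l + 2*l²/3) (C(l) = -16 + 4/(l - (-2)*l²/3) = -16 + 4/(l + 2*l²/3))
d = -85885 (d = 5 + 1227*(-70) = 5 - 85890 = -85885)
(-474715 + C(-437))/d = (-474715 + 4*(3 - 12*(-437) - 8*(-437)²)/(-437*(3 + 2*(-437))))/(-85885) = (-474715 + 4*(-1/437)*(3 + 5244 - 8*190969)/(3 - 874))*(-1/85885) = (-474715 + 4*(-1/437)*(3 + 5244 - 1527752)/(-871))*(-1/85885) = (-474715 + 4*(-1/437)*(-1/871)*(-1522505))*(-1/85885) = (-474715 - 6090020/380627)*(-1/85885) = -180695436325/380627*(-1/85885) = 36139087265/6538029979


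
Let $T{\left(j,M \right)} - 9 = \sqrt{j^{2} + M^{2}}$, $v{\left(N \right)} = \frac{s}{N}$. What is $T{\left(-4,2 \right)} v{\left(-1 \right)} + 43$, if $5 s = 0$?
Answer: $43$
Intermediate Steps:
$s = 0$ ($s = \frac{1}{5} \cdot 0 = 0$)
$v{\left(N \right)} = 0$ ($v{\left(N \right)} = \frac{0}{N} = 0$)
$T{\left(j,M \right)} = 9 + \sqrt{M^{2} + j^{2}}$ ($T{\left(j,M \right)} = 9 + \sqrt{j^{2} + M^{2}} = 9 + \sqrt{M^{2} + j^{2}}$)
$T{\left(-4,2 \right)} v{\left(-1 \right)} + 43 = \left(9 + \sqrt{2^{2} + \left(-4\right)^{2}}\right) 0 + 43 = \left(9 + \sqrt{4 + 16}\right) 0 + 43 = \left(9 + \sqrt{20}\right) 0 + 43 = \left(9 + 2 \sqrt{5}\right) 0 + 43 = 0 + 43 = 43$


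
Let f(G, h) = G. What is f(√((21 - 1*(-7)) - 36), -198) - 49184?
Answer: -49184 + 2*I*√2 ≈ -49184.0 + 2.8284*I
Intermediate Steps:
f(√((21 - 1*(-7)) - 36), -198) - 49184 = √((21 - 1*(-7)) - 36) - 49184 = √((21 + 7) - 36) - 49184 = √(28 - 36) - 49184 = √(-8) - 49184 = 2*I*√2 - 49184 = -49184 + 2*I*√2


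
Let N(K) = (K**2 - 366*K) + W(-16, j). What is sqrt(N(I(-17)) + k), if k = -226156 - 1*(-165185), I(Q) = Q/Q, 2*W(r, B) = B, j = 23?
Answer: I*sqrt(245298)/2 ≈ 247.64*I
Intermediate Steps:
W(r, B) = B/2
I(Q) = 1
k = -60971 (k = -226156 + 165185 = -60971)
N(K) = 23/2 + K**2 - 366*K (N(K) = (K**2 - 366*K) + (1/2)*23 = (K**2 - 366*K) + 23/2 = 23/2 + K**2 - 366*K)
sqrt(N(I(-17)) + k) = sqrt((23/2 + 1**2 - 366*1) - 60971) = sqrt((23/2 + 1 - 366) - 60971) = sqrt(-707/2 - 60971) = sqrt(-122649/2) = I*sqrt(245298)/2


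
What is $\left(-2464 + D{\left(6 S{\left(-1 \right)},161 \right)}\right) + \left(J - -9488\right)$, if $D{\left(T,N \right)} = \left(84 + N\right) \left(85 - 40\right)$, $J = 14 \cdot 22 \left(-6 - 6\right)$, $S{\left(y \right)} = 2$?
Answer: $14353$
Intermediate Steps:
$J = -3696$ ($J = 308 \left(-6 - 6\right) = 308 \left(-12\right) = -3696$)
$D{\left(T,N \right)} = 3780 + 45 N$ ($D{\left(T,N \right)} = \left(84 + N\right) 45 = 3780 + 45 N$)
$\left(-2464 + D{\left(6 S{\left(-1 \right)},161 \right)}\right) + \left(J - -9488\right) = \left(-2464 + \left(3780 + 45 \cdot 161\right)\right) - -5792 = \left(-2464 + \left(3780 + 7245\right)\right) + \left(-3696 + 9488\right) = \left(-2464 + 11025\right) + 5792 = 8561 + 5792 = 14353$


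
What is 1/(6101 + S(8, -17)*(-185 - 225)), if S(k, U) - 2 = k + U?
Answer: 1/8971 ≈ 0.00011147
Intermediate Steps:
S(k, U) = 2 + U + k (S(k, U) = 2 + (k + U) = 2 + (U + k) = 2 + U + k)
1/(6101 + S(8, -17)*(-185 - 225)) = 1/(6101 + (2 - 17 + 8)*(-185 - 225)) = 1/(6101 - 7*(-410)) = 1/(6101 + 2870) = 1/8971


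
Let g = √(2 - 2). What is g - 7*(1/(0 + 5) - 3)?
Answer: 98/5 ≈ 19.600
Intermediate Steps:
g = 0 (g = √0 = 0)
g - 7*(1/(0 + 5) - 3) = 0 - 7*(1/(0 + 5) - 3) = 0 - 7*(1/5 - 3) = 0 - 7*(⅕ - 3) = 0 - 7*(-14/5) = 0 + 98/5 = 98/5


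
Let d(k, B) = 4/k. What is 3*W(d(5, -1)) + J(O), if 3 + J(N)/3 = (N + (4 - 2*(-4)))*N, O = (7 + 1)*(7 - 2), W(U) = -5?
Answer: 6216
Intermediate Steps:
O = 40 (O = 8*5 = 40)
J(N) = -9 + 3*N*(12 + N) (J(N) = -9 + 3*((N + (4 - 2*(-4)))*N) = -9 + 3*((N + (4 + 8))*N) = -9 + 3*((N + 12)*N) = -9 + 3*((12 + N)*N) = -9 + 3*(N*(12 + N)) = -9 + 3*N*(12 + N))
3*W(d(5, -1)) + J(O) = 3*(-5) + (-9 + 3*40² + 36*40) = -15 + (-9 + 3*1600 + 1440) = -15 + (-9 + 4800 + 1440) = -15 + 6231 = 6216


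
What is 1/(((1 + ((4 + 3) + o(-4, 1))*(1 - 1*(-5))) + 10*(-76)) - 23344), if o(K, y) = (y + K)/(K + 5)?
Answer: -1/24079 ≈ -4.1530e-5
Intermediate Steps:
o(K, y) = (K + y)/(5 + K)
1/(((1 + ((4 + 3) + o(-4, 1))*(1 - 1*(-5))) + 10*(-76)) - 23344) = 1/(((1 + ((4 + 3) + (-4 + 1)/(5 - 4))*(1 - 1*(-5))) + 10*(-76)) - 23344) = 1/(((1 + (7 - 3/1)*(1 + 5)) - 760) - 23344) = 1/(((1 + (7 + 1*(-3))*6) - 760) - 23344) = 1/(((1 + (7 - 3)*6) - 760) - 23344) = 1/(((1 + 4*6) - 760) - 23344) = 1/(((1 + 24) - 760) - 23344) = 1/((25 - 760) - 23344) = 1/(-735 - 23344) = 1/(-24079) = -1/24079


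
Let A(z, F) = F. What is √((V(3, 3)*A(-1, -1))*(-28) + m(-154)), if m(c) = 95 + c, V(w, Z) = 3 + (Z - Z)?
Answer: 5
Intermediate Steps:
V(w, Z) = 3 (V(w, Z) = 3 + 0 = 3)
√((V(3, 3)*A(-1, -1))*(-28) + m(-154)) = √((3*(-1))*(-28) + (95 - 154)) = √(-3*(-28) - 59) = √(84 - 59) = √25 = 5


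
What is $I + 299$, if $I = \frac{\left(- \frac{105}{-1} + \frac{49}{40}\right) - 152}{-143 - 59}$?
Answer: $\frac{2417751}{8080} \approx 299.23$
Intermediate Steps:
$I = \frac{1831}{8080}$ ($I = \frac{\left(\left(-105\right) \left(-1\right) + 49 \cdot \frac{1}{40}\right) - 152}{-202} = \left(\left(105 + \frac{49}{40}\right) - 152\right) \left(- \frac{1}{202}\right) = \left(\frac{4249}{40} - 152\right) \left(- \frac{1}{202}\right) = \left(- \frac{1831}{40}\right) \left(- \frac{1}{202}\right) = \frac{1831}{8080} \approx 0.22661$)
$I + 299 = \frac{1831}{8080} + 299 = \frac{2417751}{8080}$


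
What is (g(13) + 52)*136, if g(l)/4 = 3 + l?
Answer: 15776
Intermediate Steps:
g(l) = 12 + 4*l (g(l) = 4*(3 + l) = 12 + 4*l)
(g(13) + 52)*136 = ((12 + 4*13) + 52)*136 = ((12 + 52) + 52)*136 = (64 + 52)*136 = 116*136 = 15776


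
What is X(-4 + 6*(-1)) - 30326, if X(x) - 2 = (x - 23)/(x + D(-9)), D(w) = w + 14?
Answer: -151587/5 ≈ -30317.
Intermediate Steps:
D(w) = 14 + w
X(x) = 2 + (-23 + x)/(5 + x) (X(x) = 2 + (x - 23)/(x + (14 - 9)) = 2 + (-23 + x)/(x + 5) = 2 + (-23 + x)/(5 + x))
X(-4 + 6*(-1)) - 30326 = (-13 + 3*(-4 + 6*(-1)))/(5 + (-4 + 6*(-1))) - 30326 = (-13 + 3*(-4 - 6))/(5 + (-4 - 6)) - 30326 = (-13 + 3*(-10))/(5 - 10) - 30326 = (-13 - 30)/(-5) - 30326 = -⅕*(-43) - 30326 = 43/5 - 30326 = -151587/5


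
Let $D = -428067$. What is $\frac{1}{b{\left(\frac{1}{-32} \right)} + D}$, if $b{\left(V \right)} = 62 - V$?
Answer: $- \frac{32}{13696159} \approx -2.3364 \cdot 10^{-6}$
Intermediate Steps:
$\frac{1}{b{\left(\frac{1}{-32} \right)} + D} = \frac{1}{\left(62 - \frac{1}{-32}\right) - 428067} = \frac{1}{\left(62 - - \frac{1}{32}\right) - 428067} = \frac{1}{\left(62 + \frac{1}{32}\right) - 428067} = \frac{1}{\frac{1985}{32} - 428067} = \frac{1}{- \frac{13696159}{32}} = - \frac{32}{13696159}$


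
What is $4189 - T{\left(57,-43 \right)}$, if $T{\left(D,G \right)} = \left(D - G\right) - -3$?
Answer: $4086$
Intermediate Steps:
$T{\left(D,G \right)} = 3 + D - G$ ($T{\left(D,G \right)} = \left(D - G\right) + 3 = 3 + D - G$)
$4189 - T{\left(57,-43 \right)} = 4189 - \left(3 + 57 - -43\right) = 4189 - \left(3 + 57 + 43\right) = 4189 - 103 = 4086$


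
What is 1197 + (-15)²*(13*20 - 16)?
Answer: 56097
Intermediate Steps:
1197 + (-15)²*(13*20 - 16) = 1197 + 225*(260 - 16) = 1197 + 225*244 = 1197 + 54900 = 56097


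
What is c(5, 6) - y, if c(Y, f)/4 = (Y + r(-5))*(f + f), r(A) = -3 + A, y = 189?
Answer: -333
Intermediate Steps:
c(Y, f) = 8*f*(-8 + Y) (c(Y, f) = 4*((Y + (-3 - 5))*(f + f)) = 4*((Y - 8)*(2*f)) = 4*((-8 + Y)*(2*f)) = 4*(2*f*(-8 + Y)) = 8*f*(-8 + Y))
c(5, 6) - y = 8*6*(-8 + 5) - 1*189 = 8*6*(-3) - 189 = -144 - 189 = -333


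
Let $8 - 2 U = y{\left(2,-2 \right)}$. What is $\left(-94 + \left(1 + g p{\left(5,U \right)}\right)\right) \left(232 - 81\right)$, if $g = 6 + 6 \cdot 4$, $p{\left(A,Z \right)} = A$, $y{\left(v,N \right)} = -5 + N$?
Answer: $8607$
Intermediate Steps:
$U = \frac{15}{2}$ ($U = 4 - \frac{-5 - 2}{2} = 4 - - \frac{7}{2} = 4 + \frac{7}{2} = \frac{15}{2} \approx 7.5$)
$g = 30$ ($g = 6 + 24 = 30$)
$\left(-94 + \left(1 + g p{\left(5,U \right)}\right)\right) \left(232 - 81\right) = \left(-94 + \left(1 + 30 \cdot 5\right)\right) \left(232 - 81\right) = \left(-94 + \left(1 + 150\right)\right) \left(232 - 81\right) = \left(-94 + 151\right) 151 = 57 \cdot 151 = 8607$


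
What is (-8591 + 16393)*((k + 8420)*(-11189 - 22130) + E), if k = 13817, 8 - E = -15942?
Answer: -5780491290706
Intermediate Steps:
E = 15950 (E = 8 - 1*(-15942) = 8 + 15942 = 15950)
(-8591 + 16393)*((k + 8420)*(-11189 - 22130) + E) = (-8591 + 16393)*((13817 + 8420)*(-11189 - 22130) + 15950) = 7802*(22237*(-33319) + 15950) = 7802*(-740914603 + 15950) = 7802*(-740898653) = -5780491290706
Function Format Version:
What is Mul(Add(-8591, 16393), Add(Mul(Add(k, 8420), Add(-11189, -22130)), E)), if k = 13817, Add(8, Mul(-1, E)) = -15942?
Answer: -5780491290706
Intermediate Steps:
E = 15950 (E = Add(8, Mul(-1, -15942)) = Add(8, 15942) = 15950)
Mul(Add(-8591, 16393), Add(Mul(Add(k, 8420), Add(-11189, -22130)), E)) = Mul(Add(-8591, 16393), Add(Mul(Add(13817, 8420), Add(-11189, -22130)), 15950)) = Mul(7802, Add(Mul(22237, -33319), 15950)) = Mul(7802, Add(-740914603, 15950)) = Mul(7802, -740898653) = -5780491290706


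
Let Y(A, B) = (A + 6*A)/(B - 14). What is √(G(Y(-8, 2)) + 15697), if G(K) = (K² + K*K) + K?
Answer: √141707/3 ≈ 125.48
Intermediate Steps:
Y(A, B) = 7*A/(-14 + B) (Y(A, B) = (7*A)/(-14 + B) = 7*A/(-14 + B))
G(K) = K + 2*K² (G(K) = (K² + K²) + K = 2*K² + K = K + 2*K²)
√(G(Y(-8, 2)) + 15697) = √((7*(-8)/(-14 + 2))*(1 + 2*(7*(-8)/(-14 + 2))) + 15697) = √((7*(-8)/(-12))*(1 + 2*(7*(-8)/(-12))) + 15697) = √((7*(-8)*(-1/12))*(1 + 2*(7*(-8)*(-1/12))) + 15697) = √(14*(1 + 2*(14/3))/3 + 15697) = √(14*(1 + 28/3)/3 + 15697) = √((14/3)*(31/3) + 15697) = √(434/9 + 15697) = √(141707/9) = √141707/3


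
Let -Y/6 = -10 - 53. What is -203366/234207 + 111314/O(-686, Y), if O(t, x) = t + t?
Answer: -1882109725/22952286 ≈ -82.001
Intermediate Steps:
Y = 378 (Y = -6*(-10 - 53) = -6*(-63) = 378)
O(t, x) = 2*t
-203366/234207 + 111314/O(-686, Y) = -203366/234207 + 111314/((2*(-686))) = -203366*1/234207 + 111314/(-1372) = -203366/234207 + 111314*(-1/1372) = -203366/234207 - 7951/98 = -1882109725/22952286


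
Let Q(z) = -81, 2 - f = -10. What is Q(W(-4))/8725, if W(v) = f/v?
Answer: -81/8725 ≈ -0.0092837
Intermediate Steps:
f = 12 (f = 2 - 1*(-10) = 2 + 10 = 12)
W(v) = 12/v
Q(W(-4))/8725 = -81/8725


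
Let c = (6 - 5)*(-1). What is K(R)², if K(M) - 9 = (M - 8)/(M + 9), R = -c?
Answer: 6889/100 ≈ 68.890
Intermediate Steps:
c = -1 (c = 1*(-1) = -1)
R = 1 (R = -1*(-1) = 1)
K(M) = 9 + (-8 + M)/(9 + M) (K(M) = 9 + (M - 8)/(M + 9) = 9 + (-8 + M)/(9 + M))
K(R)² = ((73 + 10*1)/(9 + 1))² = ((73 + 10)/10)² = ((⅒)*83)² = (83/10)² = 6889/100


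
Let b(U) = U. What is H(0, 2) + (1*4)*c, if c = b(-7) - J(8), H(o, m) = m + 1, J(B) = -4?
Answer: -9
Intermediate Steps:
H(o, m) = 1 + m
c = -3 (c = -7 - 1*(-4) = -7 + 4 = -3)
H(0, 2) + (1*4)*c = (1 + 2) + (1*4)*(-3) = 3 + 4*(-3) = 3 - 12 = -9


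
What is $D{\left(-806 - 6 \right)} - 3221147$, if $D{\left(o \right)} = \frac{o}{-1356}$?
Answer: $- \frac{1091968630}{339} \approx -3.2211 \cdot 10^{6}$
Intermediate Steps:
$D{\left(o \right)} = - \frac{o}{1356}$ ($D{\left(o \right)} = o \left(- \frac{1}{1356}\right) = - \frac{o}{1356}$)
$D{\left(-806 - 6 \right)} - 3221147 = - \frac{-806 - 6}{1356} - 3221147 = \left(- \frac{1}{1356}\right) \left(-812\right) - 3221147 = \frac{203}{339} - 3221147 = - \frac{1091968630}{339}$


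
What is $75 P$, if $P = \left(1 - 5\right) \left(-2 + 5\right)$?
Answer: $-900$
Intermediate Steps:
$P = -12$ ($P = \left(-4\right) 3 = -12$)
$75 P = 75 \left(-12\right) = -900$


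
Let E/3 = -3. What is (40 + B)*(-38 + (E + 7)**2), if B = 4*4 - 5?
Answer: -1734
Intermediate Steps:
E = -9 (E = 3*(-3) = -9)
B = 11 (B = 16 - 5 = 11)
(40 + B)*(-38 + (E + 7)**2) = (40 + 11)*(-38 + (-9 + 7)**2) = 51*(-38 + (-2)**2) = 51*(-38 + 4) = 51*(-34) = -1734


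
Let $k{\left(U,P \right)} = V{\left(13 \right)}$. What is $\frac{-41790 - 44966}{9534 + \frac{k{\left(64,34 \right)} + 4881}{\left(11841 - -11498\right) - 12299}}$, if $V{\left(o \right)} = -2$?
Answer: $- \frac{957786240}{105260239} \approx -9.0992$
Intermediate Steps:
$k{\left(U,P \right)} = -2$
$\frac{-41790 - 44966}{9534 + \frac{k{\left(64,34 \right)} + 4881}{\left(11841 - -11498\right) - 12299}} = \frac{-41790 - 44966}{9534 + \frac{-2 + 4881}{\left(11841 - -11498\right) - 12299}} = - \frac{86756}{9534 + \frac{4879}{\left(11841 + 11498\right) - 12299}} = - \frac{86756}{9534 + \frac{4879}{23339 - 12299}} = - \frac{86756}{9534 + \frac{4879}{11040}} = - \frac{86756}{\frac{105260239}{11040}} = \left(-86756\right) \frac{11040}{105260239} = - \frac{957786240}{105260239}$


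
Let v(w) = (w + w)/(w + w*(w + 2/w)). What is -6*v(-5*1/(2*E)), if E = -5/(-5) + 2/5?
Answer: 4200/667 ≈ 6.2969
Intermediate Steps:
E = 7/5 (E = -5*(-⅕) + 2*(⅕) = 1 + ⅖ = 7/5 ≈ 1.4000)
v(w) = 2*w/(w + w*(w + 2/w)) (v(w) = (2*w)/(w + w*(w + 2/w)) = 2*w/(w + w*(w + 2/w)))
-6*v(-5*1/(2*E)) = -12*(-5/((7/5)*2))/(2 - 5/((7/5)*2) + (-5/((7/5)*2))²) = -12*(-5/14/5)/(2 - 5/14/5 + (-5/14/5)²) = -12*(-5*5/14)/(2 - 5*5/14 + (-5*5/14)²) = -12*(-25)/(14*(2 - 25/14 + (-25/14)²)) = -12*(-25)/(14*(2 - 25/14 + 625/196)) = -12*(-25)/(14*667/196) = -12*(-25)*196/(14*667) = -6*(-700/667) = 4200/667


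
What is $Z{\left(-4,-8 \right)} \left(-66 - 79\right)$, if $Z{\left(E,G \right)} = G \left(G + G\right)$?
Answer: $-18560$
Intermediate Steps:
$Z{\left(E,G \right)} = 2 G^{2}$ ($Z{\left(E,G \right)} = G 2 G = 2 G^{2}$)
$Z{\left(-4,-8 \right)} \left(-66 - 79\right) = 2 \left(-8\right)^{2} \left(-66 - 79\right) = 2 \cdot 64 \left(-145\right) = 128 \left(-145\right) = -18560$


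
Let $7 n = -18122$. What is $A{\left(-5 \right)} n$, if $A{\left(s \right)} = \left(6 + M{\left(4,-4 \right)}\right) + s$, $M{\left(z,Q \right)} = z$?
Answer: $- \frac{90610}{7} \approx -12944.0$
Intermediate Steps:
$n = - \frac{18122}{7}$ ($n = \frac{1}{7} \left(-18122\right) = - \frac{18122}{7} \approx -2588.9$)
$A{\left(s \right)} = 10 + s$ ($A{\left(s \right)} = \left(6 + 4\right) + s = 10 + s$)
$A{\left(-5 \right)} n = \left(10 - 5\right) \left(- \frac{18122}{7}\right) = 5 \left(- \frac{18122}{7}\right) = - \frac{90610}{7}$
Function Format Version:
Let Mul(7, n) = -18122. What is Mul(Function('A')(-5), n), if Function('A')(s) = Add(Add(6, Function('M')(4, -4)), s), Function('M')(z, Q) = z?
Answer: Rational(-90610, 7) ≈ -12944.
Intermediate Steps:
n = Rational(-18122, 7) (n = Mul(Rational(1, 7), -18122) = Rational(-18122, 7) ≈ -2588.9)
Function('A')(s) = Add(10, s) (Function('A')(s) = Add(Add(6, 4), s) = Add(10, s))
Mul(Function('A')(-5), n) = Mul(Add(10, -5), Rational(-18122, 7)) = Mul(5, Rational(-18122, 7)) = Rational(-90610, 7)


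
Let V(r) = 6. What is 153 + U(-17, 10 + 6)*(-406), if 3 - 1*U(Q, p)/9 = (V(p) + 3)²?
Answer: 285165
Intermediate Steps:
U(Q, p) = -702 (U(Q, p) = 27 - 9*(6 + 3)² = 27 - 9*9² = 27 - 9*81 = 27 - 729 = -702)
153 + U(-17, 10 + 6)*(-406) = 153 - 702*(-406) = 153 + 285012 = 285165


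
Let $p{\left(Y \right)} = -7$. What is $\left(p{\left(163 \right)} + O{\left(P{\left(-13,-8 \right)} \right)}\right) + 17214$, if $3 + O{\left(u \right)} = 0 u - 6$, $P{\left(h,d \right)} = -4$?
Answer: $17198$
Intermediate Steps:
$O{\left(u \right)} = -9$ ($O{\left(u \right)} = -3 - \left(6 + 0 u\right) = -3 + \left(0 - 6\right) = -3 - 6 = -9$)
$\left(p{\left(163 \right)} + O{\left(P{\left(-13,-8 \right)} \right)}\right) + 17214 = \left(-7 - 9\right) + 17214 = -16 + 17214 = 17198$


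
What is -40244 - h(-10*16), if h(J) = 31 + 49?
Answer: -40324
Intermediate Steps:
h(J) = 80
-40244 - h(-10*16) = -40244 - 1*80 = -40244 - 80 = -40324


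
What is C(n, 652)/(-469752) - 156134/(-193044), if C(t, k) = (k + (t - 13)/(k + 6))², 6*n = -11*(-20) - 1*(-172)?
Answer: -2837929666424911/29446792516590624 ≈ -0.096375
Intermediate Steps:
n = 196/3 (n = (-11*(-20) - 1*(-172))/6 = (220 + 172)/6 = (⅙)*392 = 196/3 ≈ 65.333)
C(t, k) = (k + (-13 + t)/(6 + k))²
C(n, 652)/(-469752) - 156134/(-193044) = ((-13 + 196/3 + 652² + 6*652)²/(6 + 652)²)/(-469752) - 156134/(-193044) = ((-13 + 196/3 + 425104 + 3912)²/658²)*(-1/469752) - 156134*(-1/193044) = ((1287205/3)²/432964)*(-1/469752) + 78067/96522 = ((1/432964)*(1656896712025/9))*(-1/469752) + 78067/96522 = (1656896712025/3896676)*(-1/469752) + 78067/96522 = -1656896712025/1830471344352 + 78067/96522 = -2837929666424911/29446792516590624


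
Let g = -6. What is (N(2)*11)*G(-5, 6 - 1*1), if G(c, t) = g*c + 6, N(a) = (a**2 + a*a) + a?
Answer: 3960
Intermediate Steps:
N(a) = a + 2*a**2 (N(a) = (a**2 + a**2) + a = 2*a**2 + a = a + 2*a**2)
G(c, t) = 6 - 6*c (G(c, t) = -6*c + 6 = 6 - 6*c)
(N(2)*11)*G(-5, 6 - 1*1) = ((2*(1 + 2*2))*11)*(6 - 6*(-5)) = ((2*(1 + 4))*11)*(6 + 30) = ((2*5)*11)*36 = (10*11)*36 = 110*36 = 3960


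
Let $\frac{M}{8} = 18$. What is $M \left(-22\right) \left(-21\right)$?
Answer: $66528$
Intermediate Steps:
$M = 144$ ($M = 8 \cdot 18 = 144$)
$M \left(-22\right) \left(-21\right) = 144 \left(-22\right) \left(-21\right) = \left(-3168\right) \left(-21\right) = 66528$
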